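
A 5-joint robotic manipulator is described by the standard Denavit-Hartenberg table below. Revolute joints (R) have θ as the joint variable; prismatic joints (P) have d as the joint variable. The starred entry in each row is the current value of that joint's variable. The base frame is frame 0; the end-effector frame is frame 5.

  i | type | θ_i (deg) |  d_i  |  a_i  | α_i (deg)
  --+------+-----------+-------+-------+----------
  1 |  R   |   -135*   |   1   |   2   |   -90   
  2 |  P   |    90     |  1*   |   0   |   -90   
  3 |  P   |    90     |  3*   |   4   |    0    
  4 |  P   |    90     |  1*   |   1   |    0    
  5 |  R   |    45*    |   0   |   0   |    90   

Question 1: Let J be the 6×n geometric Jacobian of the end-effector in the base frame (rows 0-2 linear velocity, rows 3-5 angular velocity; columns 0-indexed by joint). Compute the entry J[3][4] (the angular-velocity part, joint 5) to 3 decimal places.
axis z_4 = (0.7071,0.7071,-0.0000); lever o_n−o_4 = (0.0000,0.0000,0.0000)
cross product → J_v[:, 4] = (0.0000,-0.0000,0.0000)
J_ω[:, 4] = z_4
entry J[3][4] = 0.7071

0.707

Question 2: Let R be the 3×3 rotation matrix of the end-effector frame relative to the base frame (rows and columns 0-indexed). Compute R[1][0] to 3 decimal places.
-0.500

End-effector x-axis (col 0 of R) = (0.5000,-0.5000,0.7071)
R[1][0] = -0.5000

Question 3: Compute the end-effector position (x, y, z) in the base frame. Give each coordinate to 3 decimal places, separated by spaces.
after link 1: o_1 = (-1.4142, -1.4142, 1.0000)
after link 2: o_2 = (-0.7071, -2.1213, 1.0000)
after link 3: o_3 = (-1.4142, 2.8284, 1.0000)
after link 4: o_4 = (-0.7071, 3.5355, 2.0000)
after link 5: o_5 = (-0.7071, 3.5355, 2.0000)

-0.707 3.536 2.000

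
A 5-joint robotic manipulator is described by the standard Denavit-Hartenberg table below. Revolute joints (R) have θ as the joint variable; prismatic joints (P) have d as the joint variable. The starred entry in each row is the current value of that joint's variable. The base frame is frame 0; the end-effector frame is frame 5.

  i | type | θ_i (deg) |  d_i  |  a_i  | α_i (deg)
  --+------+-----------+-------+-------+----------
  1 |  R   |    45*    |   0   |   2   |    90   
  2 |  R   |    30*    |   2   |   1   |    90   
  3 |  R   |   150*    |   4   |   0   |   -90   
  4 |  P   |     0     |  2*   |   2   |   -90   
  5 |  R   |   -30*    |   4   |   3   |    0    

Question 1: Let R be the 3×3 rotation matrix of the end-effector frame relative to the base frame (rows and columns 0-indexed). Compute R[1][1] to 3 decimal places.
End-effector y-axis (col 1 of R) = (0.7071,-0.7071,0.0000)
R[1][1] = -0.7071

-0.707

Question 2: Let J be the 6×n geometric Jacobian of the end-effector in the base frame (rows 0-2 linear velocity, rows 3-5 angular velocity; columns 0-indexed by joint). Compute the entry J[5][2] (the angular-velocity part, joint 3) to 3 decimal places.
-0.866

axis z_2 = (0.3536,0.3536,-0.8660); lever o_n−o_2 = (-4.0278,-2.9925,-2.8660)
cross product → J_v[:, 2] = (-3.6049,4.5015,0.3660)
J_ω[:, 2] = z_2
entry J[5][2] = -0.8660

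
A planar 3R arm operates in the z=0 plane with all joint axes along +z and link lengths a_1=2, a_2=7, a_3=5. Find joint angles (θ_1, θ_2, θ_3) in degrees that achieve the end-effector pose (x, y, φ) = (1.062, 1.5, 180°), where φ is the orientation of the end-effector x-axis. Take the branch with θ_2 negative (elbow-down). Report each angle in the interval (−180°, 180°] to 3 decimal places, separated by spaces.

wrist centre = target − a_3·(cos φ, sin φ) = (6.0620, 1.5000)
cos θ_2 = (38.9978−2²−7²)/(2·2·7) = -0.5001; θ_2 = -120.0051° (elbow-down)
β = atan2(1.5000,6.0620) = 13.8983°; ψ = atan2(-6.0619,-1.5005) = -103.9034°
θ_1 = β − ψ = 117.8017°
θ_3 = φ − θ_1 − θ_2 = -177.7966° (wrapped to (-180°,180°])

117.802 -120.005 -177.797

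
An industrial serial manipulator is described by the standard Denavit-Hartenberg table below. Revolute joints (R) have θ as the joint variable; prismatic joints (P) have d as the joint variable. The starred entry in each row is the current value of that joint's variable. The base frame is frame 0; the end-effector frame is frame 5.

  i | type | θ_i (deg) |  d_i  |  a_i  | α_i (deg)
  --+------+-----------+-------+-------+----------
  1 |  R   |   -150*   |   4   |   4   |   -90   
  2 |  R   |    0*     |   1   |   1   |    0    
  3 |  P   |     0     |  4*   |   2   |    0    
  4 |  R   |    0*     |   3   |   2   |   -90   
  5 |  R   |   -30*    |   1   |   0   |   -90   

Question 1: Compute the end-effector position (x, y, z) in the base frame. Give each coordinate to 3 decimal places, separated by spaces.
-3.794 -11.428 3.000

after link 1: o_1 = (-3.4641, -2.0000, 4.0000)
after link 2: o_2 = (-3.8301, -3.3660, 4.0000)
after link 3: o_3 = (-3.5622, -7.8301, 4.0000)
after link 4: o_4 = (-3.7942, -11.4282, 4.0000)
after link 5: o_5 = (-3.7942, -11.4282, 3.0000)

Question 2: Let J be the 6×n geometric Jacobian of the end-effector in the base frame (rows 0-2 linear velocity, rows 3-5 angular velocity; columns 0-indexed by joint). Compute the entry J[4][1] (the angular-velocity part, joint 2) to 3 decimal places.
-0.866

axis z_1 = (0.5000,-0.8660,0.0000); lever o_n−o_1 = (-0.3301,-9.4282,-1.0000)
cross product → J_v[:, 1] = (0.8660,0.5000,-5.0000)
J_ω[:, 1] = z_1
entry J[4][1] = -0.8660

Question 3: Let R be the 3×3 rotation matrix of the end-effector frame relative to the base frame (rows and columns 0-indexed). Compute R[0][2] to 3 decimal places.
End-effector z-axis (col 2 of R) = (-0.8660,0.5000,-0.0000)
R[0][2] = -0.8660

-0.866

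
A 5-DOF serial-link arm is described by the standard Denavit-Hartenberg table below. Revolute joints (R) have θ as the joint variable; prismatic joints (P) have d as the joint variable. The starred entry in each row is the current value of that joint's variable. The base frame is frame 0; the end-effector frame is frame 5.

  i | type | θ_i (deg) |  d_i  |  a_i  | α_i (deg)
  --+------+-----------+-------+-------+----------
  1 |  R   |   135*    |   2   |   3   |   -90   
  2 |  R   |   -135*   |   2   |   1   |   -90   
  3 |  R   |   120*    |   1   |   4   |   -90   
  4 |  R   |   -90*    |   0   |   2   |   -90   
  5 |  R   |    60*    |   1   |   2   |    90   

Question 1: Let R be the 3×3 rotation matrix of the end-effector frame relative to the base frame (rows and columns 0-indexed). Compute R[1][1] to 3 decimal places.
End-effector y-axis (col 1 of R) = (0.3624,0.8624,-0.3536)
R[1][1] = 0.8624

0.862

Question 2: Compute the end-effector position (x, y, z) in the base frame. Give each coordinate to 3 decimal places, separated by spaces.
after link 1: o_1 = (-2.1213, 2.1213, 2.0000)
after link 2: o_2 = (-3.0355, 0.2071, 2.7071)
after link 3: o_3 = (-2.0860, 4.1566, 2.0000)
after link 4: o_4 = (-3.0860, 5.1566, 3.4142)
after link 5: o_5 = (-1.8613, 6.3813, 4.8284)

-1.861 6.381 4.828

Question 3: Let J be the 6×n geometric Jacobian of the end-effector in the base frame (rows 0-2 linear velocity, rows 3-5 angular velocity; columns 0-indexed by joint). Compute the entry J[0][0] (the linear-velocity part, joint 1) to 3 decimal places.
-6.381

axis z_0 = ẑ; lever o_n−o_0 = (-1.8613,6.3813,4.8284)
cross product → J_v[:, 0] = (-6.3813,-1.8613,0.0000)
J_ω[:, 0] = z_0
entry J[0][0] = -6.3813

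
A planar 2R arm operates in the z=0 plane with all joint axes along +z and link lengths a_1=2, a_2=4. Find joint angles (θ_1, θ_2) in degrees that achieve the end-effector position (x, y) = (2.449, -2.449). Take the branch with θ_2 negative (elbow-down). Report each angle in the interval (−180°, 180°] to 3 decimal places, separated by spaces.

45.020 -120.020

cos θ_2 = (11.9952−2²−4²)/(2·2·4) = -0.5003; θ_2 = -120.0198° (elbow-down)
β = atan2(-2.4490,2.4490) = -45.0000°; ψ = atan2(-3.4634,-0.0012) = -90.0198°
θ_1 = β − ψ = 45.0198°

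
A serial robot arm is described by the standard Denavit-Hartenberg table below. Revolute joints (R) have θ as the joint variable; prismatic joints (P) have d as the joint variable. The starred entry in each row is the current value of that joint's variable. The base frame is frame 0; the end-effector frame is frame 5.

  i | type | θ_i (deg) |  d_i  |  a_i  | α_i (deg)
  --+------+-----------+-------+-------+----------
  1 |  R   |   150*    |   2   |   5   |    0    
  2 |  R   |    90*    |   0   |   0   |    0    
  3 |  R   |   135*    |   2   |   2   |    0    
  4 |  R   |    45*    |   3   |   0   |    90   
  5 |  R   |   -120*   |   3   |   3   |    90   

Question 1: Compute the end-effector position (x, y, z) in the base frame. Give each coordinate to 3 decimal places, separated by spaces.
-0.550 0.219 4.402

after link 1: o_1 = (-4.3301, 2.5000, 2.0000)
after link 2: o_2 = (-4.3301, 2.5000, 2.0000)
after link 3: o_3 = (-2.3983, 3.0176, 4.0000)
after link 4: o_4 = (-2.3983, 3.0176, 7.0000)
after link 5: o_5 = (-0.5502, 0.2186, 4.4019)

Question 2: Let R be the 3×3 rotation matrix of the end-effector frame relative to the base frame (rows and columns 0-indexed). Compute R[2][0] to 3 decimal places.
-0.866

End-effector x-axis (col 0 of R) = (-0.2500,-0.4330,-0.8660)
R[2][0] = -0.8660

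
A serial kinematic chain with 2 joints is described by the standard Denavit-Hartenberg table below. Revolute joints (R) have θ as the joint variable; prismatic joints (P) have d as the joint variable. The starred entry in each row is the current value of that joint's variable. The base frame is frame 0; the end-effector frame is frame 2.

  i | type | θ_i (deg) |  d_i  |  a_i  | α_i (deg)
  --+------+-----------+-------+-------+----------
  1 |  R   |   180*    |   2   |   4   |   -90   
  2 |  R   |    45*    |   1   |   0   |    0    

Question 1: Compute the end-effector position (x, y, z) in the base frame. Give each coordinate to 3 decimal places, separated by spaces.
-4.000 -1.000 2.000

after link 1: o_1 = (-4.0000, 0.0000, 2.0000)
after link 2: o_2 = (-4.0000, -1.0000, 2.0000)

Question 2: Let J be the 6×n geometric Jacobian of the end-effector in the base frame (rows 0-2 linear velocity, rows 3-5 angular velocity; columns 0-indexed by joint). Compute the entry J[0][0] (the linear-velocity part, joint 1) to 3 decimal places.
axis z_0 = ẑ; lever o_n−o_0 = (-4.0000,-1.0000,2.0000)
cross product → J_v[:, 0] = (1.0000,-4.0000,0.0000)
J_ω[:, 0] = z_0
entry J[0][0] = 1.0000

1.000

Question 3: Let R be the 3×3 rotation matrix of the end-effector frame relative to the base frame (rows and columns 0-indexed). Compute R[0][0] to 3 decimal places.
End-effector x-axis (col 0 of R) = (-0.7071,0.0000,-0.7071)
R[0][0] = -0.7071

-0.707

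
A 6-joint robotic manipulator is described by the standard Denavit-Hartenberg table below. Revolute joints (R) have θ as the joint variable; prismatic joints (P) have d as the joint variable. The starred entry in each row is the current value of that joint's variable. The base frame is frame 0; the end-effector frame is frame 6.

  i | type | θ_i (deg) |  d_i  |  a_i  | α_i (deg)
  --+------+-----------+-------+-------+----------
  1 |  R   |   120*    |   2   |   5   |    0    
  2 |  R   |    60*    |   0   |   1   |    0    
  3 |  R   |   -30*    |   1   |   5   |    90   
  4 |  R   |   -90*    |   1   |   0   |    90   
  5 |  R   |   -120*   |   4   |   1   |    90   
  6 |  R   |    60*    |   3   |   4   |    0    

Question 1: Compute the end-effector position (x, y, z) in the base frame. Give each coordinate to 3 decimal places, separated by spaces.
after link 1: o_1 = (-2.5000, 4.3301, 2.0000)
after link 2: o_2 = (-3.5000, 4.3301, 2.0000)
after link 3: o_3 = (-7.8301, 6.8301, 3.0000)
after link 4: o_4 = (-7.3301, 7.6962, 3.0000)
after link 5: o_5 = (-4.2990, 4.9462, 3.5000)
after link 6: o_6 = (-1.4151, 3.0131, 7.0981)

-1.415 3.013 7.098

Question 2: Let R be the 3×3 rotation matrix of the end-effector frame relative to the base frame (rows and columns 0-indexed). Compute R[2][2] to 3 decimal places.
0.866

End-effector z-axis (col 2 of R) = (0.2500,0.4330,0.8660)
R[2][2] = 0.8660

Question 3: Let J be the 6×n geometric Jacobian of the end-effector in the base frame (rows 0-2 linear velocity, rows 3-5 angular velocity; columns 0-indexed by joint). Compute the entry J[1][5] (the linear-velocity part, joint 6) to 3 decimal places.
1.598

axis z_5 = (0.2500,0.4330,0.8660); lever o_n−o_5 = (2.8840,-1.9330,3.5981)
cross product → J_v[:, 5] = (3.2321,1.5981,-1.7321)
J_ω[:, 5] = z_5
entry J[1][5] = 1.5981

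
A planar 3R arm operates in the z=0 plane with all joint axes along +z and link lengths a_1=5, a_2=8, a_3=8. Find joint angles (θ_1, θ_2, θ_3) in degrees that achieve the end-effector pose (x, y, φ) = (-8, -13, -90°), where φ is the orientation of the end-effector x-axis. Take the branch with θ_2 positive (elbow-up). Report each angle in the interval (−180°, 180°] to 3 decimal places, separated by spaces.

wrist centre = target − a_3·(cos φ, sin φ) = (-8.0000, -5.0000)
cos θ_2 = (89.0000−5²−8²)/(2·5·8) = 0.0000; θ_2 = 90.0000° (elbow-up)
β = atan2(-5.0000,-8.0000) = -147.9946°; ψ = atan2(8.0000,5.0000) = 57.9946°
θ_1 = β − ψ = -205.9892°
θ_3 = φ − θ_1 − θ_2 = 25.9892° (wrapped to (-180°,180°])

154.011 90.000 25.989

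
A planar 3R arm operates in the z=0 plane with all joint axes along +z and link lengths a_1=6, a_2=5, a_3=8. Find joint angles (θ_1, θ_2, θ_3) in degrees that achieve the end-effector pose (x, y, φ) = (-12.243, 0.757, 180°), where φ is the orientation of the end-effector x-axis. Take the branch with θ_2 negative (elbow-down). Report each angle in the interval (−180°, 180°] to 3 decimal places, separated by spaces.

wrist centre = target − a_3·(cos φ, sin φ) = (-4.2430, 0.7570)
cos θ_2 = (18.5761−6²−5²)/(2·6·5) = -0.7071; θ_2 = -134.9966° (elbow-down)
β = atan2(0.7570,-4.2430) = 169.8842°; ψ = atan2(-3.5357,2.4647) = -55.1206°
θ_1 = β − ψ = 225.0049°
θ_3 = φ − θ_1 − θ_2 = 89.9918° (wrapped to (-180°,180°])

-134.995 -134.997 89.992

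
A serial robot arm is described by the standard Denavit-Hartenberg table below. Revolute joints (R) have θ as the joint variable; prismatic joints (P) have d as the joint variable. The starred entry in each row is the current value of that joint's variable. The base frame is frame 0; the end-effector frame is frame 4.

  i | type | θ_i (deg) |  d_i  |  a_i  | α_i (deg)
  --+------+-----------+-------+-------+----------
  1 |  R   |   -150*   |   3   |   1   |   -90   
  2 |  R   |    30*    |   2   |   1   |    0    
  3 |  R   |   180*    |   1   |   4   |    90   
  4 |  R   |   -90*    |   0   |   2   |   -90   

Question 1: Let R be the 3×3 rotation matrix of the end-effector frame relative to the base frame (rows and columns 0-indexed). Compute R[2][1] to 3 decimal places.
0.866

End-effector y-axis (col 1 of R) = (-0.4330,-0.2500,0.8660)
R[2][1] = 0.8660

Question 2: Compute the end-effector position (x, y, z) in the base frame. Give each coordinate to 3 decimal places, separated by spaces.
after link 1: o_1 = (-0.8660, -0.5000, 3.0000)
after link 2: o_2 = (-0.6160, -2.6651, 2.5000)
after link 3: o_3 = (2.8840, -1.7990, 4.5000)
after link 4: o_4 = (1.8840, -0.0670, 4.5000)

1.884 -0.067 4.500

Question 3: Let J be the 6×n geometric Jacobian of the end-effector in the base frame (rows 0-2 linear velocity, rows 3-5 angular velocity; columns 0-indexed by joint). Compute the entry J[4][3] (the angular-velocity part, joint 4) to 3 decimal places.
axis z_3 = (0.4330,0.2500,-0.8660); lever o_n−o_3 = (-1.0000,1.7321,0.0000)
cross product → J_v[:, 3] = (1.5000,0.8660,1.0000)
J_ω[:, 3] = z_3
entry J[4][3] = 0.2500

0.250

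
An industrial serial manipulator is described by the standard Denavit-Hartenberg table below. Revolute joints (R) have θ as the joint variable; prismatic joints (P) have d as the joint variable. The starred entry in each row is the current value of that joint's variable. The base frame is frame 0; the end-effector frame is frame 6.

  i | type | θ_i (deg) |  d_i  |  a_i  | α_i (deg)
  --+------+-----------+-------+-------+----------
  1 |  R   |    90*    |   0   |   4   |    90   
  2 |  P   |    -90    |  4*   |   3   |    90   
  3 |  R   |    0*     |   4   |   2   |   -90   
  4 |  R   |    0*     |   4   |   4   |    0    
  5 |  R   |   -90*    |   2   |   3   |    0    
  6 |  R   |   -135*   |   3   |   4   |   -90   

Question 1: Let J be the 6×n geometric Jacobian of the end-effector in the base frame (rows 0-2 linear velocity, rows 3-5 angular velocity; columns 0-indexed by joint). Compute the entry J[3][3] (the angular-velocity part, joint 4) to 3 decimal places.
1.000

axis z_3 = (1.0000,-0.0000,0.0000); lever o_n−o_3 = (9.0000,-0.1716,-1.1716)
cross product → J_v[:, 3] = (0.0000,1.1716,-0.1716)
J_ω[:, 3] = z_3
entry J[3][3] = 1.0000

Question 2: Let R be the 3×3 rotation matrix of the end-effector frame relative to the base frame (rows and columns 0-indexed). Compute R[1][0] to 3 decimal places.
0.707

End-effector x-axis (col 0 of R) = (-0.0000,0.7071,0.7071)
R[1][0] = 0.7071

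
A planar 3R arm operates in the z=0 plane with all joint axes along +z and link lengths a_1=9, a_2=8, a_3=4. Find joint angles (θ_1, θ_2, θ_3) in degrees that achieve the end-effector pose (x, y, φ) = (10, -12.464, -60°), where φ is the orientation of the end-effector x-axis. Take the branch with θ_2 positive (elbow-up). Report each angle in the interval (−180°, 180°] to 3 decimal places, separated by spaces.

-90.000 90.001 -60.001

wrist centre = target − a_3·(cos φ, sin φ) = (8.0000, -8.9999)
cos θ_2 = (144.9982−9²−8²)/(2·9·8) = -0.0000; θ_2 = 90.0007° (elbow-up)
β = atan2(-8.9999,8.0000) = -48.3661°; ψ = atan2(8.0000,8.9999) = 41.6339°
θ_1 = β − ψ = -90.0000°
θ_3 = φ − θ_1 − θ_2 = -60.0007° (wrapped to (-180°,180°])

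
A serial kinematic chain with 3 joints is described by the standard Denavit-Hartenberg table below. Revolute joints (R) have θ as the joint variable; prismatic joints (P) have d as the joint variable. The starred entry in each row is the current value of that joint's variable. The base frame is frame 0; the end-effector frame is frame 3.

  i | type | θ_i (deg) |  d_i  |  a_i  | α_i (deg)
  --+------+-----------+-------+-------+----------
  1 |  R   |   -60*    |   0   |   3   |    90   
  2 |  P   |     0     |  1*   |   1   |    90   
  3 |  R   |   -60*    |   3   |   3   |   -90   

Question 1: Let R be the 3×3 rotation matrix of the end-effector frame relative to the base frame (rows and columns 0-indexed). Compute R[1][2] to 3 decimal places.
End-effector z-axis (col 2 of R) = (-0.0000,-1.0000,0.0000)
R[1][2] = -1.0000

-1.000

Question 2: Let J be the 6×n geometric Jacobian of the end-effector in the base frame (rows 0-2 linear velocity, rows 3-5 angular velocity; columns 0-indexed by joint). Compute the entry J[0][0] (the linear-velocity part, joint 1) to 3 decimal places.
3.964

axis z_0 = ẑ; lever o_n−o_0 = (4.1340,-3.9641,-3.0000)
cross product → J_v[:, 0] = (3.9641,4.1340,-0.0000)
J_ω[:, 0] = z_0
entry J[0][0] = 3.9641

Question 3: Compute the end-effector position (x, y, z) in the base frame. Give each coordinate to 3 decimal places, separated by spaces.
4.134 -3.964 -3.000

after link 1: o_1 = (1.5000, -2.5981, 0.0000)
after link 2: o_2 = (1.1340, -3.9641, 0.0000)
after link 3: o_3 = (4.1340, -3.9641, -3.0000)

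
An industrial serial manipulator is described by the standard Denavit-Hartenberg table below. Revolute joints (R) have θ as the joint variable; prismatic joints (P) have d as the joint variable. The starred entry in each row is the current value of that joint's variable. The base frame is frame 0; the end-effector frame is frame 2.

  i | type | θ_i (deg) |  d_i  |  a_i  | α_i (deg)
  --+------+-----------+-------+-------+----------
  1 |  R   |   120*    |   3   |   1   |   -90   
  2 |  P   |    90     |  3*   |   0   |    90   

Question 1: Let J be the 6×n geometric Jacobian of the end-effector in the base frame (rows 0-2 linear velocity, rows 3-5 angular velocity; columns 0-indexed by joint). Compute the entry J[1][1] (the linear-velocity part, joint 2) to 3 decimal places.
prismatic axis z_1 = (-0.8660,-0.5000,0.0000)
J_v[:, 1] = z_1; J_ω[:, 1] = (0,0,0)
entry J[1][1] = -0.5000

-0.500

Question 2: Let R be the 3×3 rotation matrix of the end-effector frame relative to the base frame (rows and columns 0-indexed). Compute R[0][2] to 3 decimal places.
End-effector z-axis (col 2 of R) = (-0.5000,0.8660,0.0000)
R[0][2] = -0.5000

-0.500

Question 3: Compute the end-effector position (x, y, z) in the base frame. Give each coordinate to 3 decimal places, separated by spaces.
after link 1: o_1 = (-0.5000, 0.8660, 3.0000)
after link 2: o_2 = (-3.0981, -0.6340, 3.0000)

-3.098 -0.634 3.000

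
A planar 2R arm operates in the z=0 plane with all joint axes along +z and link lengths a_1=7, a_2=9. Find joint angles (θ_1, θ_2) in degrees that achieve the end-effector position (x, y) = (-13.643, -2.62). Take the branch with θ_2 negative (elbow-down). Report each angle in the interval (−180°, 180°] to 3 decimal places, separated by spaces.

cos θ_2 = (192.9958−7²−9²)/(2·7·9) = 0.5000; θ_2 = -60.0022° (elbow-down)
β = atan2(-2.6200,-13.6430) = -169.1293°; ψ = atan2(-7.7944,11.4997) = -34.1291°
θ_1 = β − ψ = -135.0002°

-135.000 -60.002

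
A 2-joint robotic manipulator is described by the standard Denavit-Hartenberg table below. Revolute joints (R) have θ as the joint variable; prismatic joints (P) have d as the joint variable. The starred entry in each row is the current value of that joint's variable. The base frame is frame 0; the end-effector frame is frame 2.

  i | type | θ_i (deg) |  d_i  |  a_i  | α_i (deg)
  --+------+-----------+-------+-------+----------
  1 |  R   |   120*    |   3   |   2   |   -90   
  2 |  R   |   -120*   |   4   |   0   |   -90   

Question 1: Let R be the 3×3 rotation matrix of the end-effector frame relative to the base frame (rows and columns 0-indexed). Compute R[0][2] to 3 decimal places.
End-effector z-axis (col 2 of R) = (-0.4330,0.7500,0.5000)
R[0][2] = -0.4330

-0.433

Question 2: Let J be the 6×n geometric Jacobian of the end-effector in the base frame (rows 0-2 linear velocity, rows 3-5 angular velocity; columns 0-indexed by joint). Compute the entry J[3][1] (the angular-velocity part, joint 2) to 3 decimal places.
-0.866

axis z_1 = (-0.8660,-0.5000,0.0000); lever o_n−o_1 = (-3.4641,-2.0000,0.0000)
cross product → J_v[:, 1] = (-0.0000,0.0000,0.0000)
J_ω[:, 1] = z_1
entry J[3][1] = -0.8660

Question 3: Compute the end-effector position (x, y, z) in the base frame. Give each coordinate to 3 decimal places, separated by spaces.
-4.464 -0.268 3.000

after link 1: o_1 = (-1.0000, 1.7321, 3.0000)
after link 2: o_2 = (-4.4641, -0.2679, 3.0000)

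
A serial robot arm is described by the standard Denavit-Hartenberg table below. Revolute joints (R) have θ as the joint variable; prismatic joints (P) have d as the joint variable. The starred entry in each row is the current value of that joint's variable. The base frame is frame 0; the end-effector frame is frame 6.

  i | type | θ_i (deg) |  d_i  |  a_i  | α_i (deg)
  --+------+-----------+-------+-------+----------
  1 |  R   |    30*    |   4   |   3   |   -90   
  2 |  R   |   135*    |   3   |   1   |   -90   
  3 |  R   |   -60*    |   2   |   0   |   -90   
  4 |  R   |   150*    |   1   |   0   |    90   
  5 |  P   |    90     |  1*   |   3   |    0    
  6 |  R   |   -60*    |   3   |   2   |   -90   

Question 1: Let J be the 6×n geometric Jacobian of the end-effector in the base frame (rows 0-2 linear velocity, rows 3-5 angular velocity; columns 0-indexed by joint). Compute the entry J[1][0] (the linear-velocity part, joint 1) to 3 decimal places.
axis z_0 = ẑ; lever o_n−o_0 = (0.1414,1.1590,-1.5934)
cross product → J_v[:, 0] = (-1.1590,0.1414,0.0000)
J_ω[:, 0] = z_0
entry J[1][0] = 0.1414

0.141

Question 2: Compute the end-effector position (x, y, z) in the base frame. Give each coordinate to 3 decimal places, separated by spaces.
0.141 1.159 -1.593

after link 1: o_1 = (2.5981, 1.5000, 4.0000)
after link 2: o_2 = (0.4857, 3.7445, 3.2929)
after link 3: o_3 = (-0.7390, 3.0374, 4.7071)
after link 4: o_4 = (-1.0194, 2.2982, 4.0947)
after link 5: o_5 = (-1.6996, 0.6734, 1.4685)
after link 6: o_6 = (0.1414, 1.1590, -1.5934)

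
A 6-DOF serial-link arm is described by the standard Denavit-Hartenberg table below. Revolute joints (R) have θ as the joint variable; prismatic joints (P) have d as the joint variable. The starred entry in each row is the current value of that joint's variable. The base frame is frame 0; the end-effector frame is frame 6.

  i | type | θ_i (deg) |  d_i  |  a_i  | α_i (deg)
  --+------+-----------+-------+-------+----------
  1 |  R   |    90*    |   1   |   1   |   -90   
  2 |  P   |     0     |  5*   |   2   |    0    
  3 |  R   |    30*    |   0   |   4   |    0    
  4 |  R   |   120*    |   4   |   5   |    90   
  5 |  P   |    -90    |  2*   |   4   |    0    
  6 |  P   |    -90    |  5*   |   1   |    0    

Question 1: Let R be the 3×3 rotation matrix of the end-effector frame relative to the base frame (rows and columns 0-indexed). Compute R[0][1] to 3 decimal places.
1.000

End-effector y-axis (col 1 of R) = (1.0000,-0.0000,-0.0000)
R[0][1] = 1.0000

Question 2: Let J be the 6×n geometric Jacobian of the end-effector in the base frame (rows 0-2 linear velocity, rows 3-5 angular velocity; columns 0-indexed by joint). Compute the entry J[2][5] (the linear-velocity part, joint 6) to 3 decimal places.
-0.866

prismatic axis z_5 = (-0.0000,0.5000,-0.8660)
J_v[:, 5] = z_5; J_ω[:, 5] = (0,0,0)
entry J[2][5] = -0.8660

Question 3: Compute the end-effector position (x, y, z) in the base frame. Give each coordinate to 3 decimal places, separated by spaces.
-5.000 6.500 -9.062

after link 1: o_1 = (0.0000, 1.0000, 1.0000)
after link 2: o_2 = (-5.0000, 3.0000, 1.0000)
after link 3: o_3 = (-5.0000, 6.4641, -1.0000)
after link 4: o_4 = (-9.0000, 2.1340, -3.5000)
after link 5: o_5 = (-5.0000, 3.1340, -5.2321)
after link 6: o_6 = (-5.0000, 6.5000, -9.0622)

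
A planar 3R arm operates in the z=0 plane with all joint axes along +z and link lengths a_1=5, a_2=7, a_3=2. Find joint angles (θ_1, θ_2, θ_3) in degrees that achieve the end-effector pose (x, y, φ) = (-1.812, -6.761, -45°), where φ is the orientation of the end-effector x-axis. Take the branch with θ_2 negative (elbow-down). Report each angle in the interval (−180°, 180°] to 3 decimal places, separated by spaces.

-45.002 -120.003 120.005

wrist centre = target − a_3·(cos φ, sin φ) = (-3.2262, -5.3468)
cos θ_2 = (38.9966−5²−7²)/(2·5·7) = -0.5000; θ_2 = -120.0032° (elbow-down)
β = atan2(-5.3468,-3.2262) = -121.1065°; ψ = atan2(-6.0620,1.4997) = -76.1047°
θ_1 = β − ψ = -45.0018°
θ_3 = φ − θ_1 − θ_2 = 120.0050° (wrapped to (-180°,180°])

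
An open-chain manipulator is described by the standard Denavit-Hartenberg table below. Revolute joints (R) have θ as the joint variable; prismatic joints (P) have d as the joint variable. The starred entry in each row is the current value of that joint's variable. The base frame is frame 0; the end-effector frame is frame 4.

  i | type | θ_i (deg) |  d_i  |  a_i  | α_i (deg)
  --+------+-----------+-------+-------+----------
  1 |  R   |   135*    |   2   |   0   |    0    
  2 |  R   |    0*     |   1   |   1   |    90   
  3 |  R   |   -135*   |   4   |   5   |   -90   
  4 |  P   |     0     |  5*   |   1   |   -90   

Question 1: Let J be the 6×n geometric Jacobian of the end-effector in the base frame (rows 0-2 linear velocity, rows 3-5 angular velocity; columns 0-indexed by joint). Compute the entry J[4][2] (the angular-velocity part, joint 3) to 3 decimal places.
axis z_2 = (0.7071,0.7071,0.0000); lever o_n−o_2 = (3.3284,2.3284,-7.7782)
cross product → J_v[:, 2] = (-5.5000,5.5000,-0.7071)
J_ω[:, 2] = z_2
entry J[4][2] = 0.7071

0.707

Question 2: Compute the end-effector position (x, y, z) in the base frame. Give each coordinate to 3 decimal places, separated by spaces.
after link 1: o_1 = (0.0000, 0.0000, 2.0000)
after link 2: o_2 = (-0.7071, 0.7071, 3.0000)
after link 3: o_3 = (4.6213, 1.0355, -0.5355)
after link 4: o_4 = (2.6213, 3.0355, -4.7782)

2.621 3.036 -4.778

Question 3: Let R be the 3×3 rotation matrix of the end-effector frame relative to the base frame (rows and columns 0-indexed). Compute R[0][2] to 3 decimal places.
-0.707

End-effector z-axis (col 2 of R) = (-0.7071,-0.7071,-0.0000)
R[0][2] = -0.7071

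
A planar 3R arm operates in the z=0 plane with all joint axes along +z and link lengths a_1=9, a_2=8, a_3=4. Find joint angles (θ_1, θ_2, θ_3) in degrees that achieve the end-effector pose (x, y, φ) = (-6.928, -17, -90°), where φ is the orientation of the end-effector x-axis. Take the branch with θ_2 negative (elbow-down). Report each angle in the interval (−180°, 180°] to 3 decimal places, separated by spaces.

wrist centre = target − a_3·(cos φ, sin φ) = (-6.9280, -13.0000)
cos θ_2 = (216.9972−9²−8²)/(2·9·8) = 0.5000; θ_2 = -60.0013° (elbow-down)
β = atan2(-13.0000,-6.9280) = -118.0542°; ψ = atan2(-6.9283,12.9998) = -28.0555°
θ_1 = β − ψ = -89.9987°
θ_3 = φ − θ_1 − θ_2 = 60.0000° (wrapped to (-180°,180°])

-89.999 -60.001 60.000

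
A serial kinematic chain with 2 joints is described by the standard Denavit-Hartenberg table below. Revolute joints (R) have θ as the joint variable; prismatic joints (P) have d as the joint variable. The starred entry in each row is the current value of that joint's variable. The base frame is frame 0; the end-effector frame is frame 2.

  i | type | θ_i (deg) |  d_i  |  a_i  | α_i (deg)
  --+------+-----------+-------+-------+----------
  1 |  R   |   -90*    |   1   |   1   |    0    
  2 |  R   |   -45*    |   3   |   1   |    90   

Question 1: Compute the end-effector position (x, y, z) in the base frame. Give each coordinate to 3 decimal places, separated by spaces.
-0.707 -1.707 4.000

after link 1: o_1 = (0.0000, -1.0000, 1.0000)
after link 2: o_2 = (-0.7071, -1.7071, 4.0000)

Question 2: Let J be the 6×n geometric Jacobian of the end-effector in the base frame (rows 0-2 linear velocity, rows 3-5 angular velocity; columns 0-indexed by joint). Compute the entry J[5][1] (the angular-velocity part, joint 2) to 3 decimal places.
1.000

axis z_1 = (0.0000,0.0000,1.0000); lever o_n−o_1 = (-0.7071,-0.7071,3.0000)
cross product → J_v[:, 1] = (0.7071,-0.7071,0.0000)
J_ω[:, 1] = z_1
entry J[5][1] = 1.0000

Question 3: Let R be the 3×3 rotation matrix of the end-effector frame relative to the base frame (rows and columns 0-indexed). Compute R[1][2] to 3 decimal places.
0.707

End-effector z-axis (col 2 of R) = (-0.7071,0.7071,0.0000)
R[1][2] = 0.7071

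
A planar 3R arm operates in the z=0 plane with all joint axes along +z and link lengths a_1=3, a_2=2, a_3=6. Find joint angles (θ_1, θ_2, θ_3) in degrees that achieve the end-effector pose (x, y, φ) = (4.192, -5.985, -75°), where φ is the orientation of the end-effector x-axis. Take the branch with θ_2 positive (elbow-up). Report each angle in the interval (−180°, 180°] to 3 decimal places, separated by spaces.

-44.999 119.996 -149.998

wrist centre = target − a_3·(cos φ, sin φ) = (2.6391, -0.1894)
cos θ_2 = (7.0007−3²−2²)/(2·3·2) = -0.4999; θ_2 = 119.9963° (elbow-up)
β = atan2(-0.1894,2.6391) = -4.1059°; ψ = atan2(1.7321,2.0001) = 40.8929°
θ_1 = β − ψ = -44.9988°
θ_3 = φ − θ_1 − θ_2 = -149.9976° (wrapped to (-180°,180°])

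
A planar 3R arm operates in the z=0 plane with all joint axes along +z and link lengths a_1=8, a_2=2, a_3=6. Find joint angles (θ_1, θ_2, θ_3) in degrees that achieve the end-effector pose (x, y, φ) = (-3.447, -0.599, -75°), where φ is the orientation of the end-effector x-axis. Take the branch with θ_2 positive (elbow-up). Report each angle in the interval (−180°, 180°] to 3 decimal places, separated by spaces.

wrist centre = target − a_3·(cos φ, sin φ) = (-4.9999, 5.1966)
cos θ_2 = (52.0033−8²−2²)/(2·8·2) = -0.4999; θ_2 = 119.9931° (elbow-up)
β = atan2(5.1966,-4.9999) = 133.8952°; ψ = atan2(1.7322,7.0002) = 13.8984°
θ_1 = β − ψ = 119.9968°
θ_3 = φ − θ_1 − θ_2 = 45.0101° (wrapped to (-180°,180°])

119.997 119.993 45.010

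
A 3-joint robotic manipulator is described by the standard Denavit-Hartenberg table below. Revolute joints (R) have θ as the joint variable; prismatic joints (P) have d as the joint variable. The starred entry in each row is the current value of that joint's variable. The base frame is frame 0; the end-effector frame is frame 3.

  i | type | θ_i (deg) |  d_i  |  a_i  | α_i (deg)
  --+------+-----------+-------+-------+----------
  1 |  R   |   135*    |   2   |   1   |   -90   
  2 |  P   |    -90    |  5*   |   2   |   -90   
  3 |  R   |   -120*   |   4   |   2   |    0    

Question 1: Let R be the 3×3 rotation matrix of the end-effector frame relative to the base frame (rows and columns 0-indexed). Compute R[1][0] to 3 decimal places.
-0.612

End-effector x-axis (col 0 of R) = (-0.6124,-0.6124,-0.5000)
R[1][0] = -0.6124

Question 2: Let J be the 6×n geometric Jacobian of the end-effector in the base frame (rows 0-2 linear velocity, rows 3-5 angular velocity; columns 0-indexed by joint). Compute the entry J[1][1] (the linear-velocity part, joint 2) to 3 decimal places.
-0.707

prismatic axis z_1 = (-0.7071,-0.7071,0.0000)
J_v[:, 1] = z_1; J_ω[:, 1] = (0,0,0)
entry J[1][1] = -0.7071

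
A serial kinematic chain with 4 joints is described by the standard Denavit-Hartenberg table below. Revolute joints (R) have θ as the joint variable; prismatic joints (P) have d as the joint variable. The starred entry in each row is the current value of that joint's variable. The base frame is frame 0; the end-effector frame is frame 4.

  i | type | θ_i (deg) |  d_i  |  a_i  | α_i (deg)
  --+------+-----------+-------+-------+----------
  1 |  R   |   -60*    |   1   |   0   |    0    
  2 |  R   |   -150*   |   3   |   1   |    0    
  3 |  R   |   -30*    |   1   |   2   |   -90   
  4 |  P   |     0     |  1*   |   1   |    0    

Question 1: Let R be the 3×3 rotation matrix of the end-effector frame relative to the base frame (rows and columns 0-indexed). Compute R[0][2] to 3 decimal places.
End-effector z-axis (col 2 of R) = (-0.8660,-0.5000,0.0000)
R[0][2] = -0.8660

-0.866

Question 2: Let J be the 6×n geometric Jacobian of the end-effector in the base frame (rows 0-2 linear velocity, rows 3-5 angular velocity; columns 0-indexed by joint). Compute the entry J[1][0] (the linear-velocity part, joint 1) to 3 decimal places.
axis z_0 = ẑ; lever o_n−o_0 = (-3.2321,2.5981,5.0000)
cross product → J_v[:, 0] = (-2.5981,-3.2321,0.0000)
J_ω[:, 0] = z_0
entry J[1][0] = -3.2321

-3.232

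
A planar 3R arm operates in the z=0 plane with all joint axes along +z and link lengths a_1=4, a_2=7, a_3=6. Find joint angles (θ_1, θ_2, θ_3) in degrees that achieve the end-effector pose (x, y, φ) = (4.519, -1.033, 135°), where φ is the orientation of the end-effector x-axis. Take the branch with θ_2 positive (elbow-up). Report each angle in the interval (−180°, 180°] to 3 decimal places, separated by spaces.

-59.998 44.999 149.999

wrist centre = target − a_3·(cos φ, sin φ) = (8.7616, -5.2756)
cos θ_2 = (104.5987−4²−7²)/(2·4·7) = 0.7071; θ_2 = 44.9989° (elbow-up)
β = atan2(-5.2756,8.7616) = -31.0534°; ψ = atan2(4.9497,8.9498) = 28.9445°
θ_1 = β − ψ = -59.9979°
θ_3 = φ − θ_1 − θ_2 = 149.9990° (wrapped to (-180°,180°])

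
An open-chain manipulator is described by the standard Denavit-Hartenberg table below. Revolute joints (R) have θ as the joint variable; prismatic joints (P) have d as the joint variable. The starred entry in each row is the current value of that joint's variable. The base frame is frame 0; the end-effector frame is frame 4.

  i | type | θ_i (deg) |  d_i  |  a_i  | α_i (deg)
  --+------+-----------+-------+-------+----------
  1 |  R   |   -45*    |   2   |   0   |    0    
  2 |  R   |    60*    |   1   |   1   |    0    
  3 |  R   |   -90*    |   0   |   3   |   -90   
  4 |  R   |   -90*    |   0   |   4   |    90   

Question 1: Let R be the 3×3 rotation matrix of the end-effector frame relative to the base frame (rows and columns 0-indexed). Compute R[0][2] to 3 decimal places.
-0.259

End-effector z-axis (col 2 of R) = (-0.2588,0.9659,0.0000)
R[0][2] = -0.2588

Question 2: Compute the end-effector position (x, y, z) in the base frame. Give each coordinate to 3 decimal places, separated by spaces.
1.742 -2.639 7.000

after link 1: o_1 = (0.0000, 0.0000, 2.0000)
after link 2: o_2 = (0.9659, 0.2588, 3.0000)
after link 3: o_3 = (1.7424, -2.6390, 3.0000)
after link 4: o_4 = (1.7424, -2.6390, 7.0000)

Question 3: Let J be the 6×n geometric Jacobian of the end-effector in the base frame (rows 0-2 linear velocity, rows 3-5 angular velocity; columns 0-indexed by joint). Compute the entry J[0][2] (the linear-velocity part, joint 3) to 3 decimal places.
2.898

axis z_2 = (0.0000,0.0000,1.0000); lever o_n−o_2 = (0.7765,-2.8978,4.0000)
cross product → J_v[:, 2] = (2.8978,0.7765,-0.0000)
J_ω[:, 2] = z_2
entry J[0][2] = 2.8978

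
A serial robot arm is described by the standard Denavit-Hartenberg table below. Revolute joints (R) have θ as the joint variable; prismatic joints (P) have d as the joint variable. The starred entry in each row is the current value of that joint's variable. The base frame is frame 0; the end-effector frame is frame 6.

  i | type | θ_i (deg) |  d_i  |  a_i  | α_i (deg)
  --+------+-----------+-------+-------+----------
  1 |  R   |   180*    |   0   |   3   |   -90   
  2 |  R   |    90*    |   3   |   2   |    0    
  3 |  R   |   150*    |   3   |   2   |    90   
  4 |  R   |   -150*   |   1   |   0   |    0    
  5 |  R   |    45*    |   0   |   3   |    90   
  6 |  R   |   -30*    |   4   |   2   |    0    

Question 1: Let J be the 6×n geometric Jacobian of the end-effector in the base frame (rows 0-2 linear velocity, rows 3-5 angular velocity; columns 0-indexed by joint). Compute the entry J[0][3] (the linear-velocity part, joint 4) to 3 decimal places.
axis z_3 = (0.8660,-0.0000,-0.5000); lever o_n−o_3 = (-2.5442,3.5355,-4.4067)
cross product → J_v[:, 3] = (1.7678,5.0884,3.0619)
J_ω[:, 3] = z_3
entry J[0][3] = 1.7678

1.768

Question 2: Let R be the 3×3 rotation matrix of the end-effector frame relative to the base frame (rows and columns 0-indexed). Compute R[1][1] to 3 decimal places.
0.483

End-effector y-axis (col 1 of R) = (0.6853,0.4830,-0.5451)
R[1][1] = 0.4830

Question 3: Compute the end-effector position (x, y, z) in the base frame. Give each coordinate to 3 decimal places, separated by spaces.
after link 1: o_1 = (-3.0000, 0.0000, 0.0000)
after link 2: o_2 = (-3.0000, -3.0000, -2.0000)
after link 3: o_3 = (-2.0000, -6.0000, -0.2679)
after link 4: o_4 = (-1.1340, -6.0000, -0.7679)
after link 5: o_5 = (-1.5222, -3.1022, -1.4404)
after link 6: o_6 = (-4.5442, -2.4645, -4.6747)

-4.544 -2.464 -4.675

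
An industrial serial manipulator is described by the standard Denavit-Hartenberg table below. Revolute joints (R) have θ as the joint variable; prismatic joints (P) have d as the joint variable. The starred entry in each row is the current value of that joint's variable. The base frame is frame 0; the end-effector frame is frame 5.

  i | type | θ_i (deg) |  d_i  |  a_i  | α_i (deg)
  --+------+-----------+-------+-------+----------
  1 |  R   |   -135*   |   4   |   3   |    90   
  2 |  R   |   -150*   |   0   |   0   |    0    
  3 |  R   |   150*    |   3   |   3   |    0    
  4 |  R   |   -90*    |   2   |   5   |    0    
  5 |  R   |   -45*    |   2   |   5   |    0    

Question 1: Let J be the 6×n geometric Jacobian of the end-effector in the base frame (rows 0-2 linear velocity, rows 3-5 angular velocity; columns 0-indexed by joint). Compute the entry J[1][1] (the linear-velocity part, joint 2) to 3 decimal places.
axis z_1 = (-0.7071,0.7071,0.0000); lever o_n−o_1 = (-4.5711,5.3284,-8.5355)
cross product → J_v[:, 1] = (-6.0355,-6.0355,-0.5355)
J_ω[:, 1] = z_1
entry J[1][1] = -6.0355

-6.036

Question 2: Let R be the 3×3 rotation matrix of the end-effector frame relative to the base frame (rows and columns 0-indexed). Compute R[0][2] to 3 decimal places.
-0.707

End-effector z-axis (col 2 of R) = (-0.7071,0.7071,0.0000)
R[0][2] = -0.7071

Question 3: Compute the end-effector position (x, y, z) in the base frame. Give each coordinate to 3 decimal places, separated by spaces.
after link 1: o_1 = (-2.1213, -2.1213, 4.0000)
after link 2: o_2 = (-2.1213, -2.1213, 4.0000)
after link 3: o_3 = (-6.3640, -2.1213, 4.0000)
after link 4: o_4 = (-7.7782, -0.7071, -1.0000)
after link 5: o_5 = (-6.6924, 3.2071, -4.5355)

-6.692 3.207 -4.536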